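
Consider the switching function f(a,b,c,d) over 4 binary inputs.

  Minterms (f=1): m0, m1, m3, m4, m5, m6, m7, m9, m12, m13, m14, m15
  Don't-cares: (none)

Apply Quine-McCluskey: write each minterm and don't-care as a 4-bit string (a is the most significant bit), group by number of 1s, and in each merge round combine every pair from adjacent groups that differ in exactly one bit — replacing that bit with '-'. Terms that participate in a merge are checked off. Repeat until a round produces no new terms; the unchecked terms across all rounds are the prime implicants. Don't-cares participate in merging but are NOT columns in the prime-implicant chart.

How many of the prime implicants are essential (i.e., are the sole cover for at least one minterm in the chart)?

size-2^0 implicants → 0000(✓)  0001(✓)  0011(✓)  0100(✓)  0101(✓)  0110(✓)  0111(✓)  1001(✓)  1100(✓)  1101(✓)  1110(✓)  1111(✓)
size-2^1 implicants → -001(✓)  -100(✓)  -101(✓)  -110(✓)  -111(✓)  0-00(✓)  0-01(✓)  0-11(✓)  00-1(✓)  000-(✓)  01-0(✓)  01-1(✓)  010-(✓)  011-(✓)  1-01(✓)  11-0(✓)  11-1(✓)  110-(✓)  111-(✓)
size-2^2 implicants → --01  -1-0(✓)  -1-1(✓)  -10-(✓)  -11-(✓)  0--1  0-0-  01--(✓)  11--(✓)
size-2^3 implicants → -1--
Unchecked terms (primes): --01, -1--, 0--1, 0-0-
Minterm coverage:
  m0 ⊆ 0-0- [E]
  m1 ⊆ --01,0--1,0-0-
  m3 ⊆ 0--1 [E]
  m4 ⊆ -1--,0-0-
  m5 ⊆ --01,-1--,0--1,0-0-
  m6 ⊆ -1-- [E]
  m7 ⊆ -1--,0--1
  m9 ⊆ --01 [E]
  m12 ⊆ -1-- [E]
  m13 ⊆ --01,-1--
  m14 ⊆ -1-- [E]
  m15 ⊆ -1-- [E]
E = {--01, -1--, 0--1, 0-0-}

4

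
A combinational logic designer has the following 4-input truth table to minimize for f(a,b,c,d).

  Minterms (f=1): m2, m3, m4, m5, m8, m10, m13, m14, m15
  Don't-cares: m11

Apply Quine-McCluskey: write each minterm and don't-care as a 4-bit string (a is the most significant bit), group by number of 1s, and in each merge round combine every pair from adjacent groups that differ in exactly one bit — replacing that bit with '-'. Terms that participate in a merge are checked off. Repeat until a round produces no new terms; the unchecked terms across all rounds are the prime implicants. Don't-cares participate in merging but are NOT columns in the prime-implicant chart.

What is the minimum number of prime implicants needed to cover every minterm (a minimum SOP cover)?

5

Round 0: 0010✓ 0011✓ 0100✓ 0101✓ 1000✓ 1010✓ 1011✓ 1101✓ 1110✓ 1111✓
Round 1: -010✓ -011✓ -101 001-✓ 010- 1-10✓ 1-11✓ 10-0 101-✓ 11-1 111-✓
Round 2: -01- 1-1-
PIs = {-01-, -101, 010-, 1-1-, 10-0, 11-1}
Coverage chart:
  m2: -01- ←essential
  m3: -01- ←essential
  m4: 010- ←essential
  m5: -101,010-
  m8: 10-0 ←essential
  m10: -01-,1-1-,10-0
  m13: -101,11-1
  m14: 1-1- ←essential
  m15: 1-1-,11-1
Essential: -01-, 010-, 1-1-, 10-0
Petrick residual → -101
Min cover (5 terms): b'c + bc'd + a'bc' + ac + ab'd'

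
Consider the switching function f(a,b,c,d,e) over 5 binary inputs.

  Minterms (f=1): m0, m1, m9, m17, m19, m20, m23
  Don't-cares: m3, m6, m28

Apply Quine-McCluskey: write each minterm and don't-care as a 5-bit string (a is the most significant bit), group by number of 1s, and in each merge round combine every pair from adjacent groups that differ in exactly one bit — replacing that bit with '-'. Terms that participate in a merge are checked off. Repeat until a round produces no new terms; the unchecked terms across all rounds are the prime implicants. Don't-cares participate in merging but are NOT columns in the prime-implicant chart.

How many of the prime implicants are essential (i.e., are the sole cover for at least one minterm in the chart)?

Round 0: 00000✓ 00001✓ 00011✓ 00110 01001✓ 10001✓ 10011✓ 10100✓ 10111✓ 11100✓
Round 1: -0001✓ -0011✓ 0-001 000-1✓ 0000- 1-100 10-11 100-1✓
Round 2: -00-1
PIs = {-00-1, 0-001, 0000-, 00110, 1-100, 10-11}
Coverage chart:
  m0: 0000- ←essential
  m1: -00-1,0-001,0000-
  m9: 0-001 ←essential
  m17: -00-1 ←essential
  m19: -00-1,10-11
  m20: 1-100 ←essential
  m23: 10-11 ←essential
Essential: -00-1, 0-001, 0000-, 1-100, 10-11

5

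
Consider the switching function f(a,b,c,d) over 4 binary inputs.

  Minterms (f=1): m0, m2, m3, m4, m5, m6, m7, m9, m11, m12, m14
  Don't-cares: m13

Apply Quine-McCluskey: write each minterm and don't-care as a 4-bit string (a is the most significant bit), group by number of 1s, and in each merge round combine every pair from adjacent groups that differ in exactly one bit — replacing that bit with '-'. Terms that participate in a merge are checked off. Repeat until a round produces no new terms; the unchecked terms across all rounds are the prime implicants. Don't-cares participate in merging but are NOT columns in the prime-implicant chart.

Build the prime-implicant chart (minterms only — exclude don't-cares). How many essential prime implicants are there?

2

[col 0] 0000*, 0010*, 0011*, 0100*, 0101*, 0110*, 0111*, 1001*, 1011*, 1100*, 1101*, 1110*
[col 1] -011, -100*, -101*, -110*, 0-00*, 0-10*, 0-11*, 00-0*, 001-*, 01-0*, 01-1*, 010-*, 011-*, 1-01, 10-1, 11-0*, 110-*
[col 2] -1-0, -10-, 0--0, 0-1-, 01--
Prime implicants: -011, -1-0, -10-, 0--0, 0-1-, 01--, 1-01, 10-1
PI chart (minterm → PIs covering it):
  0 | 0--0  (sole → essential)
  2 | 0--0,0-1-
  3 | -011,0-1-
  4 | -1-0,-10-,0--0,01--
  5 | -10-,01--
  6 | -1-0,0--0,0-1-,01--
  7 | 0-1-,01--
  9 | 1-01,10-1
  11 | -011,10-1
  12 | -1-0,-10-
  14 | -1-0  (sole → essential)
Essential prime implicants: -1-0, 0--0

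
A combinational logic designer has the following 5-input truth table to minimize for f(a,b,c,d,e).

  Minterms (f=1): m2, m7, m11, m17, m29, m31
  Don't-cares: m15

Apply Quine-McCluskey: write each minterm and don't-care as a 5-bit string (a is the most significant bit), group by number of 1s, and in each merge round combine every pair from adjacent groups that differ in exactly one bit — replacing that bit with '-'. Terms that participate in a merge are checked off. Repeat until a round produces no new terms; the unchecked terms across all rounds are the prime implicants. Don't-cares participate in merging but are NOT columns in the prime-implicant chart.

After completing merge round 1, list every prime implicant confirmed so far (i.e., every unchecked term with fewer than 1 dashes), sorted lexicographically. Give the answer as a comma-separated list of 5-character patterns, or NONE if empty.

Round 0: 00010 00111✓ 01011✓ 01111✓ 10001 11101✓ 11111✓
Round 1: -1111 0-111 01-11 111-1
PIs = {-1111, 0-111, 00010, 01-11, 10001, 111-1}

00010, 10001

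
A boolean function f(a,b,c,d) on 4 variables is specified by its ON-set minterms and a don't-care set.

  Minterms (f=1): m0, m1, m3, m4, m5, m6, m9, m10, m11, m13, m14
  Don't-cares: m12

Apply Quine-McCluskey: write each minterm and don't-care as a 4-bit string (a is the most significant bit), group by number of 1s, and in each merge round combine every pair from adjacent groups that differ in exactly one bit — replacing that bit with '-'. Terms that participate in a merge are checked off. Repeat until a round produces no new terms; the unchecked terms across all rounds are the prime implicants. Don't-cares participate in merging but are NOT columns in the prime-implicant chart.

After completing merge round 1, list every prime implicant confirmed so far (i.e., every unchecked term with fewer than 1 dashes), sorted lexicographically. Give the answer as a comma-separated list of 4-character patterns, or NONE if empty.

Round 0: 0000✓ 0001✓ 0011✓ 0100✓ 0101✓ 0110✓ 1001✓ 1010✓ 1011✓ 1100✓ 1101✓ 1110✓
Round 1: -001✓ -011✓ -100✓ -101✓ -110✓ 0-00✓ 0-01✓ 00-1✓ 000-✓ 01-0✓ 010-✓ 1-01✓ 1-10 10-1✓ 101- 11-0✓ 110-✓
Round 2: --01 -0-1 -1-0 -10- 0-0-
PIs = {--01, -0-1, -1-0, -10-, 0-0-, 1-10, 101-}

NONE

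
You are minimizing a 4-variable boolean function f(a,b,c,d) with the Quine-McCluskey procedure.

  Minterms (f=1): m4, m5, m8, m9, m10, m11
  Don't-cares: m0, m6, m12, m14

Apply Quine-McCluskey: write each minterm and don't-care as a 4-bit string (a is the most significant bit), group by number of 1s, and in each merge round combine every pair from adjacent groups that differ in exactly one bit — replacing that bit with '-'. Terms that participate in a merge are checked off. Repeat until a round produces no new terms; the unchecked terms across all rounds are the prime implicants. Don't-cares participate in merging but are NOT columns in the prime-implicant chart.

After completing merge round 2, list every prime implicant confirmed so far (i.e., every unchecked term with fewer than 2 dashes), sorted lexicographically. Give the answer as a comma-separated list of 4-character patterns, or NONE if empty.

Round 0: 0000✓ 0100✓ 0101✓ 0110✓ 1000✓ 1001✓ 1010✓ 1011✓ 1100✓ 1110✓
Round 1: -000✓ -100✓ -110✓ 0-00✓ 01-0✓ 010- 1-00✓ 1-10✓ 10-0✓ 10-1✓ 100-✓ 101-✓ 11-0✓
Round 2: --00 -1-0 1--0 10--
PIs = {--00, -1-0, 010-, 1--0, 10--}

010-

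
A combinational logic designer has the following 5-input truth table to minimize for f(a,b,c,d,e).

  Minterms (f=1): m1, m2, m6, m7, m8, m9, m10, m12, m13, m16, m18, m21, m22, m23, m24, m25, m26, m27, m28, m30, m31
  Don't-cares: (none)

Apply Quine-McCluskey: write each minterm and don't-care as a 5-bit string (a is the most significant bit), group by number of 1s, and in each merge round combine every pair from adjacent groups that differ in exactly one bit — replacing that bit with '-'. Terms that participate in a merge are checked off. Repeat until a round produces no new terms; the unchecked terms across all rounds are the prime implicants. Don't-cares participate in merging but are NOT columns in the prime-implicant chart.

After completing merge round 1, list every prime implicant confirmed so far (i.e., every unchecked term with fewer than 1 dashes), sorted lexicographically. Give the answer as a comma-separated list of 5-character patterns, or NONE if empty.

NONE

Round 0: 00001✓ 00010✓ 00110✓ 00111✓ 01000✓ 01001✓ 01010✓ 01100✓ 01101✓ 10000✓ 10010✓ 10101✓ 10110✓ 10111✓ 11000✓ 11001✓ 11010✓ 11011✓ 11100✓ 11110✓ 11111✓
Round 1: -0010✓ -0110✓ -0111✓ -1000✓ -1001✓ -1010✓ -1100✓ 0-001 0-010✓ 00-10✓ 0011-✓ 01-00✓ 01-01✓ 010-0✓ 0100-✓ 0110-✓ 1-000✓ 1-010✓ 1-110✓ 1-111✓ 10-10✓ 100-0✓ 101-1 1011-✓ 11-00✓ 11-10✓ 11-11✓ 110-0✓ 110-1✓ 1100-✓ 1101-✓ 111-0✓ 1111-✓
Round 2: --010 -0-10 -011- -1-00 -10-0 -100- 01-0- 1--10 1-0-0 1-11- 11--0 11-1- 110--
PIs = {--010, -0-10, -011-, -1-00, -10-0, -100-, 0-001, 01-0-, 1--10, 1-0-0, 1-11-, 101-1, 11--0, 11-1-, 110--}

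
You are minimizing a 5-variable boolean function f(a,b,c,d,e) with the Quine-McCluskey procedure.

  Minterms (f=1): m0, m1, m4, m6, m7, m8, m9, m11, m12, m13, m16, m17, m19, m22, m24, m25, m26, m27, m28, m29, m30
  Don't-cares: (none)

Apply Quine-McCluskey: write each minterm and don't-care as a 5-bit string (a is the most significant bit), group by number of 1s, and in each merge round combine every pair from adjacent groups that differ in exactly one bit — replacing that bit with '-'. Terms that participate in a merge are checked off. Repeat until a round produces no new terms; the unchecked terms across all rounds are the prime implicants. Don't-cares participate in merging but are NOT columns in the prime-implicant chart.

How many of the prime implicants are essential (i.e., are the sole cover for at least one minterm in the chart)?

5

Round 0: 00000✓ 00001✓ 00100✓ 00110✓ 00111✓ 01000✓ 01001✓ 01011✓ 01100✓ 01101✓ 10000✓ 10001✓ 10011✓ 10110✓ 11000✓ 11001✓ 11010✓ 11011✓ 11100✓ 11101✓ 11110✓
Round 1: -0000✓ -0001✓ -0110 -1000✓ -1001✓ -1011✓ -1100✓ -1101✓ 0-000✓ 0-001✓ 0-100✓ 00-00✓ 0000-✓ 001-0 0011- 01-00✓ 01-01✓ 010-1✓ 0100-✓ 0110-✓ 1-000✓ 1-001✓ 1-011✓ 1-110 100-1✓ 1000-✓ 11-00✓ 11-01✓ 11-10✓ 110-0✓ 110-1✓ 1100-✓ 1101-✓ 111-0✓ 1110-✓
Round 2: --000✓ --001✓ -000-✓ -1-00✓ -1-01✓ -10-1 -100-✓ -110-✓ 0--00 0-00-✓ 01-0-✓ 1-0-1 1-00-✓ 11--0 11-0-✓ 110--
Round 3: --00- -1-0-
PIs = {--00-, -0110, -1-0-, -10-1, 0--00, 001-0, 0011-, 1-0-1, 1-110, 11--0, 110--}
Coverage chart:
  m0: --00-,0--00
  m1: --00- ←essential
  m4: 0--00,001-0
  m6: -0110,001-0,0011-
  m7: 0011- ←essential
  m8: --00-,-1-0-,0--00
  m9: --00-,-1-0-,-10-1
  m11: -10-1 ←essential
  m12: -1-0-,0--00
  m13: -1-0- ←essential
  m16: --00- ←essential
  m17: --00-,1-0-1
  m19: 1-0-1 ←essential
  m22: -0110,1-110
  m24: --00-,-1-0-,11--0,110--
  m25: --00-,-1-0-,-10-1,1-0-1,110--
  m26: 11--0,110--
  m27: -10-1,1-0-1,110--
  m28: -1-0-,11--0
  m29: -1-0- ←essential
  m30: 1-110,11--0
Essential: --00-, -1-0-, -10-1, 0011-, 1-0-1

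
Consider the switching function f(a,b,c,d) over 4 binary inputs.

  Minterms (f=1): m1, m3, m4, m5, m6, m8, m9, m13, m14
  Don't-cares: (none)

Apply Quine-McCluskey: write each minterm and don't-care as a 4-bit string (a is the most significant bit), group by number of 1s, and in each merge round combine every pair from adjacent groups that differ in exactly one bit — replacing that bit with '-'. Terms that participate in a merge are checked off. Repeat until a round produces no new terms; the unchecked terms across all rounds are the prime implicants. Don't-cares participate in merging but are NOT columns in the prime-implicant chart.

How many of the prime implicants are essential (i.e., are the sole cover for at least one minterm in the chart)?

size-2^0 implicants → 0001(✓)  0011(✓)  0100(✓)  0101(✓)  0110(✓)  1000(✓)  1001(✓)  1101(✓)  1110(✓)
size-2^1 implicants → -001(✓)  -101(✓)  -110  0-01(✓)  00-1  01-0  010-  1-01(✓)  100-
size-2^2 implicants → --01
Unchecked terms (primes): --01, -110, 00-1, 01-0, 010-, 100-
Minterm coverage:
  m1 ⊆ --01,00-1
  m3 ⊆ 00-1 [E]
  m4 ⊆ 01-0,010-
  m5 ⊆ --01,010-
  m6 ⊆ -110,01-0
  m8 ⊆ 100- [E]
  m9 ⊆ --01,100-
  m13 ⊆ --01 [E]
  m14 ⊆ -110 [E]
E = {--01, -110, 00-1, 100-}

4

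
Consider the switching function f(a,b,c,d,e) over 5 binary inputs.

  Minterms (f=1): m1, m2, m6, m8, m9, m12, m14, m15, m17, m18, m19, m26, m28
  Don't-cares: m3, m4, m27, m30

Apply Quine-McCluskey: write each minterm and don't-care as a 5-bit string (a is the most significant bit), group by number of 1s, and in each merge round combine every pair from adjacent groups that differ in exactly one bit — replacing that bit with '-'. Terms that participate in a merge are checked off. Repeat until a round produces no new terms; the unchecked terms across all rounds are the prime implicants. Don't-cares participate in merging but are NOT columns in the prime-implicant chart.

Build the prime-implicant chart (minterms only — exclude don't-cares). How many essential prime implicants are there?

3

[col 0] 00001*, 00010*, 00011*, 00100*, 00110*, 01000*, 01001*, 01100*, 01110*, 01111*, 10001*, 10010*, 10011*, 11010*, 11011*, 11100*, 11110*
[col 1] -0001*, -0010*, -0011*, -1100*, -1110*, 0-001, 0-100*, 0-110*, 00-10, 000-1*, 0001-*, 001-0*, 01-00, 0100-, 011-0*, 0111-, 1-010*, 1-011*, 100-1*, 1001-*, 11-10, 1101-*, 111-0*
[col 2] -00-1, -001-, -11-0, 0-1-0, 1-01-
Prime implicants: -00-1, -001-, -11-0, 0-001, 0-1-0, 00-10, 01-00, 0100-, 0111-, 1-01-, 11-10
PI chart (minterm → PIs covering it):
  1 | -00-1,0-001
  2 | -001-,00-10
  6 | 0-1-0,00-10
  8 | 01-00,0100-
  9 | 0-001,0100-
  12 | -11-0,0-1-0,01-00
  14 | -11-0,0-1-0,0111-
  15 | 0111-  (sole → essential)
  17 | -00-1  (sole → essential)
  18 | -001-,1-01-
  19 | -00-1,-001-,1-01-
  26 | 1-01-,11-10
  28 | -11-0  (sole → essential)
Essential prime implicants: -00-1, -11-0, 0111-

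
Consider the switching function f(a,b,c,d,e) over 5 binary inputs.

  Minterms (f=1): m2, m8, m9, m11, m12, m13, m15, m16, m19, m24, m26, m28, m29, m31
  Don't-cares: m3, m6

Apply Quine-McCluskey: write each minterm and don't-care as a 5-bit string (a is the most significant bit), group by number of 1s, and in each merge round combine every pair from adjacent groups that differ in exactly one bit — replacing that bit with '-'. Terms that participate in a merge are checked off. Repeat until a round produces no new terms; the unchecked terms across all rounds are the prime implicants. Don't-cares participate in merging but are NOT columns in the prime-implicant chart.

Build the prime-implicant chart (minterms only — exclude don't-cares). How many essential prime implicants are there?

4

Round 0: 00010✓ 00011✓ 00110✓ 01000✓ 01001✓ 01011✓ 01100✓ 01101✓ 01111✓ 10000✓ 10011✓ 11000✓ 11010✓ 11100✓ 11101✓ 11111✓
Round 1: -0011 -1000✓ -1100✓ -1101✓ -1111✓ 0-011 00-10 0001- 01-00✓ 01-01✓ 01-11✓ 010-1✓ 0100-✓ 011-1✓ 0110-✓ 1-000 11-00✓ 110-0 111-1✓ 1110-✓
Round 2: -1-00 -11-1 -110- 01--1 01-0-
PIs = {-0011, -1-00, -11-1, -110-, 0-011, 00-10, 0001-, 01--1, 01-0-, 1-000, 110-0}
Coverage chart:
  m2: 00-10,0001-
  m8: -1-00,01-0-
  m9: 01--1,01-0-
  m11: 0-011,01--1
  m12: -1-00,-110-,01-0-
  m13: -11-1,-110-,01--1,01-0-
  m15: -11-1,01--1
  m16: 1-000 ←essential
  m19: -0011 ←essential
  m24: -1-00,1-000,110-0
  m26: 110-0 ←essential
  m28: -1-00,-110-
  m29: -11-1,-110-
  m31: -11-1 ←essential
Essential: -0011, -11-1, 1-000, 110-0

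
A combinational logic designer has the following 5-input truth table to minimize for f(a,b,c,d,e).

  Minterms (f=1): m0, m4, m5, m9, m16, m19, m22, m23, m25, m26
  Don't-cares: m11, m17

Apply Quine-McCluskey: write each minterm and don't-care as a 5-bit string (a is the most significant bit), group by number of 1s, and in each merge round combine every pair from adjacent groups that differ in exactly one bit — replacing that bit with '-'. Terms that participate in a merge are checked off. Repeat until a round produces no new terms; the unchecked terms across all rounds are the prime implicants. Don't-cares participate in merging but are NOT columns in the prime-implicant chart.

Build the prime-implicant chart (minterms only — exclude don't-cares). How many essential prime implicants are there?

Round 0: 00000✓ 00100✓ 00101✓ 01001✓ 01011✓ 10000✓ 10001✓ 10011✓ 10110✓ 10111✓ 11001✓ 11010
Round 1: -0000 -1001 00-00 0010- 010-1 1-001 10-11 100-1 1000- 1011-
PIs = {-0000, -1001, 00-00, 0010-, 010-1, 1-001, 10-11, 100-1, 1000-, 1011-, 11010}
Coverage chart:
  m0: -0000,00-00
  m4: 00-00,0010-
  m5: 0010- ←essential
  m9: -1001,010-1
  m16: -0000,1000-
  m19: 10-11,100-1
  m22: 1011- ←essential
  m23: 10-11,1011-
  m25: -1001,1-001
  m26: 11010 ←essential
Essential: 0010-, 1011-, 11010

3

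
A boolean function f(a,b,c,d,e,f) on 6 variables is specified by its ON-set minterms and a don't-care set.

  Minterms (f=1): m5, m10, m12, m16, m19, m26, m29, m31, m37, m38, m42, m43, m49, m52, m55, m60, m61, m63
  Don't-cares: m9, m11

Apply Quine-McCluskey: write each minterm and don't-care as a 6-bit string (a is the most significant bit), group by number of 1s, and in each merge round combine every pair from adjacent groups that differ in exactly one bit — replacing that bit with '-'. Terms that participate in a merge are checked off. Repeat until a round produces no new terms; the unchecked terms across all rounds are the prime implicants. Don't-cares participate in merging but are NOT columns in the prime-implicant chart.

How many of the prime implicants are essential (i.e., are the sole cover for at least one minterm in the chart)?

Round 0: 000101✓ 001001✓ 001010✓ 001011✓ 001100 010000 010011 011010✓ 011101✓ 011111✓ 100101✓ 100110 101010✓ 101011✓ 110001 110100✓ 110111✓ 111100✓ 111101✓ 111111✓
Round 1: -00101 -01010✓ -01011✓ -11101✓ -11111✓ 0-1010 0010-1 00101-✓ 0111-1✓ 10101-✓ 11-100 11-111 1111-1✓ 11110-
Round 2: -0101- -111-1
PIs = {-00101, -0101-, -111-1, 0-1010, 0010-1, 001100, 010000, 010011, 100110, 11-100, 11-111, 110001, 11110-}
Coverage chart:
  m5: -00101 ←essential
  m10: -0101-,0-1010
  m12: 001100 ←essential
  m16: 010000 ←essential
  m19: 010011 ←essential
  m26: 0-1010 ←essential
  m29: -111-1 ←essential
  m31: -111-1 ←essential
  m37: -00101 ←essential
  m38: 100110 ←essential
  m42: -0101- ←essential
  m43: -0101- ←essential
  m49: 110001 ←essential
  m52: 11-100 ←essential
  m55: 11-111 ←essential
  m60: 11-100,11110-
  m61: -111-1,11110-
  m63: -111-1,11-111
Essential: -00101, -0101-, -111-1, 0-1010, 001100, 010000, 010011, 100110, 11-100, 11-111, 110001

11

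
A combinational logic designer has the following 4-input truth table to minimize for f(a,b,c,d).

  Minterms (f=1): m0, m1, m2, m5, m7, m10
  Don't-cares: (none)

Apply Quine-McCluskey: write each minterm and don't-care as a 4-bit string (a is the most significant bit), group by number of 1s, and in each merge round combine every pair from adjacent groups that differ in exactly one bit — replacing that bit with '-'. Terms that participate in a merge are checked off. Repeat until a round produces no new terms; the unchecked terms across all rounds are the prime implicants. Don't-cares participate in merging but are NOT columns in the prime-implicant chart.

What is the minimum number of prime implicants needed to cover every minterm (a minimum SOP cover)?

Round 0: 0000✓ 0001✓ 0010✓ 0101✓ 0111✓ 1010✓
Round 1: -010 0-01 00-0 000- 01-1
PIs = {-010, 0-01, 00-0, 000-, 01-1}
Coverage chart:
  m0: 00-0,000-
  m1: 0-01,000-
  m2: -010,00-0
  m5: 0-01,01-1
  m7: 01-1 ←essential
  m10: -010 ←essential
Essential: -010, 01-1
Petrick residual → 000-
Min cover (3 terms): b'cd' + a'b'c' + a'bd

3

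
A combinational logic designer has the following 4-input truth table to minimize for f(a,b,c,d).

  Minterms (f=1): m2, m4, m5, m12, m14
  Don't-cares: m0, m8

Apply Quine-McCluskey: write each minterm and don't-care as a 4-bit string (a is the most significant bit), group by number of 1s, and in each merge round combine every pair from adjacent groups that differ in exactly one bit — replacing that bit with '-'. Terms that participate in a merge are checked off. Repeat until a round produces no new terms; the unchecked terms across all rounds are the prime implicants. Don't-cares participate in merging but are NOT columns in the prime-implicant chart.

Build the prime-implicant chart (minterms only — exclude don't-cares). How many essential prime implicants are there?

[col 0] 0000*, 0010*, 0100*, 0101*, 1000*, 1100*, 1110*
[col 1] -000*, -100*, 0-00*, 00-0, 010-, 1-00*, 11-0
[col 2] --00
Prime implicants: --00, 00-0, 010-, 11-0
PI chart (minterm → PIs covering it):
  2 | 00-0  (sole → essential)
  4 | --00,010-
  5 | 010-  (sole → essential)
  12 | --00,11-0
  14 | 11-0  (sole → essential)
Essential prime implicants: 00-0, 010-, 11-0

3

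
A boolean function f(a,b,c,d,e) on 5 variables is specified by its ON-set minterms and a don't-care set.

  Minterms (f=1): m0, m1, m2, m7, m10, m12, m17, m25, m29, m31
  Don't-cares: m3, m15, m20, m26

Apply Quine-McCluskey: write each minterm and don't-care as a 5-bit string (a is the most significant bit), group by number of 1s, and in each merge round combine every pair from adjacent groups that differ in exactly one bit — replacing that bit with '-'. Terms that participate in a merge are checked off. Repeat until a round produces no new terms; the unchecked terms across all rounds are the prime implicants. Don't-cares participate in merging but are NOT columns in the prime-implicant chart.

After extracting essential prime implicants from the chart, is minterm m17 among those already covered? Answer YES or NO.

[col 0] 00000*, 00001*, 00010*, 00011*, 00111*, 01010*, 01100, 01111*, 10001*, 10100, 11001*, 11010*, 11101*, 11111*
[col 1] -0001, -1010, -1111, 0-010, 0-111, 00-11, 000-0*, 000-1*, 0000-*, 0001-*, 1-001, 11-01, 111-1
[col 2] 000--
Prime implicants: -0001, -1010, -1111, 0-010, 0-111, 00-11, 000--, 01100, 1-001, 10100, 11-01, 111-1
PI chart (minterm → PIs covering it):
  0 | 000--  (sole → essential)
  1 | -0001,000--
  2 | 0-010,000--
  7 | 0-111,00-11
  10 | -1010,0-010
  12 | 01100  (sole → essential)
  17 | -0001,1-001
  25 | 1-001,11-01
  29 | 11-01,111-1
  31 | -1111,111-1
Essential prime implicants: 000--, 01100

NO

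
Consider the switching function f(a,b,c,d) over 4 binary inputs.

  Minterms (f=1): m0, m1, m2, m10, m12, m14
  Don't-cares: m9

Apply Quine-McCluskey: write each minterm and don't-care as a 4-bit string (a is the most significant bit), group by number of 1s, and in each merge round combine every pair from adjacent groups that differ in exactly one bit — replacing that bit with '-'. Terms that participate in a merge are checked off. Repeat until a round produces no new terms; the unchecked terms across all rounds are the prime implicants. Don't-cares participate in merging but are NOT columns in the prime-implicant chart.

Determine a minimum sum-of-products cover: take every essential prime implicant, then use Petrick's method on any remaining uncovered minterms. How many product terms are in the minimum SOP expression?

Round 0: 0000✓ 0001✓ 0010✓ 1001✓ 1010✓ 1100✓ 1110✓
Round 1: -001 -010 00-0 000- 1-10 11-0
PIs = {-001, -010, 00-0, 000-, 1-10, 11-0}
Coverage chart:
  m0: 00-0,000-
  m1: -001,000-
  m2: -010,00-0
  m10: -010,1-10
  m12: 11-0 ←essential
  m14: 1-10,11-0
Essential: 11-0
Petrick residual → -010, 000-
Min cover (3 terms): b'cd' + a'b'c' + abd'

3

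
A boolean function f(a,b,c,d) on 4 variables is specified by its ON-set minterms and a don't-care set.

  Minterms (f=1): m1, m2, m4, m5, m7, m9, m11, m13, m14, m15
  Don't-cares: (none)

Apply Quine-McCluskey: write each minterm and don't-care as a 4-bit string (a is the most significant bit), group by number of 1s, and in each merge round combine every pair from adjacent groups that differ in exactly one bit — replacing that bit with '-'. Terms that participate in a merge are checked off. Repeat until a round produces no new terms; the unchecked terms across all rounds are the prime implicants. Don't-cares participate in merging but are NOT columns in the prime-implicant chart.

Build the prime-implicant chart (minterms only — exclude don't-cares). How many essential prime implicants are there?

size-2^0 implicants → 0001(✓)  0010  0100(✓)  0101(✓)  0111(✓)  1001(✓)  1011(✓)  1101(✓)  1110(✓)  1111(✓)
size-2^1 implicants → -001(✓)  -101(✓)  -111(✓)  0-01(✓)  01-1(✓)  010-  1-01(✓)  1-11(✓)  10-1(✓)  11-1(✓)  111-
size-2^2 implicants → --01  -1-1  1--1
Unchecked terms (primes): --01, -1-1, 0010, 010-, 1--1, 111-
Minterm coverage:
  m1 ⊆ --01 [E]
  m2 ⊆ 0010 [E]
  m4 ⊆ 010- [E]
  m5 ⊆ --01,-1-1,010-
  m7 ⊆ -1-1 [E]
  m9 ⊆ --01,1--1
  m11 ⊆ 1--1 [E]
  m13 ⊆ --01,-1-1,1--1
  m14 ⊆ 111- [E]
  m15 ⊆ -1-1,1--1,111-
E = {--01, -1-1, 0010, 010-, 1--1, 111-}

6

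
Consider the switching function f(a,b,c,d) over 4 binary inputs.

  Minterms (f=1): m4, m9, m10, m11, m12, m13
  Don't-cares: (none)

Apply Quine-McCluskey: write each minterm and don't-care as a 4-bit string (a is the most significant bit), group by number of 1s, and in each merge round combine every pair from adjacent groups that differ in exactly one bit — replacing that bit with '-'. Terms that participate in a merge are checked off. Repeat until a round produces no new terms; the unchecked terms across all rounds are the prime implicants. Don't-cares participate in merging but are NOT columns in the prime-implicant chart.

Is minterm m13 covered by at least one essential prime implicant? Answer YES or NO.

size-2^0 implicants → 0100(✓)  1001(✓)  1010(✓)  1011(✓)  1100(✓)  1101(✓)
size-2^1 implicants → -100  1-01  10-1  101-  110-
Unchecked terms (primes): -100, 1-01, 10-1, 101-, 110-
Minterm coverage:
  m4 ⊆ -100 [E]
  m9 ⊆ 1-01,10-1
  m10 ⊆ 101- [E]
  m11 ⊆ 10-1,101-
  m12 ⊆ -100,110-
  m13 ⊆ 1-01,110-
E = {-100, 101-}

NO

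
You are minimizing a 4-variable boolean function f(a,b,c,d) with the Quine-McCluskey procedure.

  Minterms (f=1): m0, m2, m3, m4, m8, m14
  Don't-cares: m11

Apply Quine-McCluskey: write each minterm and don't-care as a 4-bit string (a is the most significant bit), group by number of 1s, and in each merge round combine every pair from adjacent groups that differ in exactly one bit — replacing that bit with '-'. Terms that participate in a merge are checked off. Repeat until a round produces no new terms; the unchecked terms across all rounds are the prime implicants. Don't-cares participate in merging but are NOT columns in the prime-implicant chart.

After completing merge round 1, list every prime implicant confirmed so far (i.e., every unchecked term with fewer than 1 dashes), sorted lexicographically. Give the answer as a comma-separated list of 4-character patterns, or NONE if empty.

Round 0: 0000✓ 0010✓ 0011✓ 0100✓ 1000✓ 1011✓ 1110
Round 1: -000 -011 0-00 00-0 001-
PIs = {-000, -011, 0-00, 00-0, 001-, 1110}

1110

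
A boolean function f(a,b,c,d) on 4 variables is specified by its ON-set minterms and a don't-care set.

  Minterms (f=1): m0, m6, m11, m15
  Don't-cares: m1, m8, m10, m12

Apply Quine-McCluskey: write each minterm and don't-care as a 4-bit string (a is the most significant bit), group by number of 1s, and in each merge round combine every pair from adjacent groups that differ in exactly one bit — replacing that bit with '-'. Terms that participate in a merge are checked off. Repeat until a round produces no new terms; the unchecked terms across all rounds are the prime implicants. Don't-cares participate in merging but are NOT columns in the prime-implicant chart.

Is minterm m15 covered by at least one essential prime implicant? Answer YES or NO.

YES

size-2^0 implicants → 0000(✓)  0001(✓)  0110  1000(✓)  1010(✓)  1011(✓)  1100(✓)  1111(✓)
size-2^1 implicants → -000  000-  1-00  1-11  10-0  101-
Unchecked terms (primes): -000, 000-, 0110, 1-00, 1-11, 10-0, 101-
Minterm coverage:
  m0 ⊆ -000,000-
  m6 ⊆ 0110 [E]
  m11 ⊆ 1-11,101-
  m15 ⊆ 1-11 [E]
E = {0110, 1-11}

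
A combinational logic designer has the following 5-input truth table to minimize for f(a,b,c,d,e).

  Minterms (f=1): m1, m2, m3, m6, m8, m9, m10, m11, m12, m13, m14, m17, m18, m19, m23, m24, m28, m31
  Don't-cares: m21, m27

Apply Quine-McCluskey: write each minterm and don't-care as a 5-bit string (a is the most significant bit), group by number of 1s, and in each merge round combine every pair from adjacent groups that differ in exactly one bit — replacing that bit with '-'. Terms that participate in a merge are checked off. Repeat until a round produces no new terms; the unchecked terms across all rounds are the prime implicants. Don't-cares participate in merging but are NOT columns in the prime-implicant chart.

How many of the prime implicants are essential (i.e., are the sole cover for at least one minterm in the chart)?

[col 0] 00001*, 00010*, 00011*, 00110*, 01000*, 01001*, 01010*, 01011*, 01100*, 01101*, 01110*, 10001*, 10010*, 10011*, 10101*, 10111*, 11000*, 11011*, 11100*, 11111*
[col 1] -0001*, -0010*, -0011*, -1000*, -1011*, -1100*, 0-001*, 0-010*, 0-011*, 0-110*, 00-10*, 000-1*, 0001-*, 01-00*, 01-01*, 01-10*, 010-0*, 010-1*, 0100-*, 0101-*, 011-0*, 0110-*, 1-011*, 1-111*, 10-01*, 10-11*, 100-1*, 1001-*, 101-1*, 11-00*, 11-11*
[col 2] --011, -00-1, -001-, -1-00, 0--10, 0-0-1, 0-01-, 01--0, 01-0-, 010--, 1--11, 10--1
Prime implicants: --011, -00-1, -001-, -1-00, 0--10, 0-0-1, 0-01-, 01--0, 01-0-, 010--, 1--11, 10--1
PI chart (minterm → PIs covering it):
  1 | -00-1,0-0-1
  2 | -001-,0--10,0-01-
  3 | --011,-00-1,-001-,0-0-1,0-01-
  6 | 0--10  (sole → essential)
  8 | -1-00,01--0,01-0-,010--
  9 | 0-0-1,01-0-,010--
  10 | 0--10,0-01-,01--0,010--
  11 | --011,0-0-1,0-01-,010--
  12 | -1-00,01--0,01-0-
  13 | 01-0-  (sole → essential)
  14 | 0--10,01--0
  17 | -00-1,10--1
  18 | -001-  (sole → essential)
  19 | --011,-00-1,-001-,1--11,10--1
  23 | 1--11,10--1
  24 | -1-00  (sole → essential)
  28 | -1-00  (sole → essential)
  31 | 1--11  (sole → essential)
Essential prime implicants: -001-, -1-00, 0--10, 01-0-, 1--11

5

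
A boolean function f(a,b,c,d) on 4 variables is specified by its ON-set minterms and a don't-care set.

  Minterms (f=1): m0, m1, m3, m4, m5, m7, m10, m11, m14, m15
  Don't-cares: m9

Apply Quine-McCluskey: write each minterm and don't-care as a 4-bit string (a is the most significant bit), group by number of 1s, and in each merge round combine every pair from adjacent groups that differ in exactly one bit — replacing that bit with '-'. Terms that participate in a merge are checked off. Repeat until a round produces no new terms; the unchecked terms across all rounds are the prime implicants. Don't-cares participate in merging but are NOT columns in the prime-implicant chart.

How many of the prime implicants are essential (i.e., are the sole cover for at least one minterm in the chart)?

Round 0: 0000✓ 0001✓ 0011✓ 0100✓ 0101✓ 0111✓ 1001✓ 1010✓ 1011✓ 1110✓ 1111✓
Round 1: -001✓ -011✓ -111✓ 0-00✓ 0-01✓ 0-11✓ 00-1✓ 000-✓ 01-1✓ 010-✓ 1-10✓ 1-11✓ 10-1✓ 101-✓ 111-✓
Round 2: --11 -0-1 0--1 0-0- 1-1-
PIs = {--11, -0-1, 0--1, 0-0-, 1-1-}
Coverage chart:
  m0: 0-0- ←essential
  m1: -0-1,0--1,0-0-
  m3: --11,-0-1,0--1
  m4: 0-0- ←essential
  m5: 0--1,0-0-
  m7: --11,0--1
  m10: 1-1- ←essential
  m11: --11,-0-1,1-1-
  m14: 1-1- ←essential
  m15: --11,1-1-
Essential: 0-0-, 1-1-

2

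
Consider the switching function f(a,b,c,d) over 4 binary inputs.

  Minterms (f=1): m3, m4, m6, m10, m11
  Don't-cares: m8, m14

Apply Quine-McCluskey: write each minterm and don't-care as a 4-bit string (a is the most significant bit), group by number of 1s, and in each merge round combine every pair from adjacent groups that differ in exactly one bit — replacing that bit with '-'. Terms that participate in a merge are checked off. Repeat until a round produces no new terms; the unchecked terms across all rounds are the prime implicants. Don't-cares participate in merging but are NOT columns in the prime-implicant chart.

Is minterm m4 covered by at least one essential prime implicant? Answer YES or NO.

[col 0] 0011*, 0100*, 0110*, 1000*, 1010*, 1011*, 1110*
[col 1] -011, -110, 01-0, 1-10, 10-0, 101-
Prime implicants: -011, -110, 01-0, 1-10, 10-0, 101-
PI chart (minterm → PIs covering it):
  3 | -011  (sole → essential)
  4 | 01-0  (sole → essential)
  6 | -110,01-0
  10 | 1-10,10-0,101-
  11 | -011,101-
Essential prime implicants: -011, 01-0

YES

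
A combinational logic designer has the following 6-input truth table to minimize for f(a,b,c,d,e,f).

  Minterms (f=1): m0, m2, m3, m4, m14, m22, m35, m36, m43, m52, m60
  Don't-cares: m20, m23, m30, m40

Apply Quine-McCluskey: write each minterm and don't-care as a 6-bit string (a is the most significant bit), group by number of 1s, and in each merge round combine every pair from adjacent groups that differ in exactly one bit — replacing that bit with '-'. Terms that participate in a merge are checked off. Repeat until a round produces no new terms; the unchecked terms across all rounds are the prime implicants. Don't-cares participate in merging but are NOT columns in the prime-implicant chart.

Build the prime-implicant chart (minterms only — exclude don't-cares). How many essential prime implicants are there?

size-2^0 implicants → 000000(✓)  000010(✓)  000011(✓)  000100(✓)  001110(✓)  010100(✓)  010110(✓)  010111(✓)  011110(✓)  100011(✓)  100100(✓)  101000  101011(✓)  110100(✓)  111100(✓)
size-2^1 implicants → -00011  -00100(✓)  -10100(✓)  0-0100(✓)  0-1110  000-00  0000-0  00001-  01-110  0101-0  01011-  1-0100(✓)  10-011  11-100
size-2^2 implicants → --0100
Unchecked terms (primes): --0100, -00011, 0-1110, 000-00, 0000-0, 00001-, 01-110, 0101-0, 01011-, 10-011, 101000, 11-100
Minterm coverage:
  m0 ⊆ 000-00,0000-0
  m2 ⊆ 0000-0,00001-
  m3 ⊆ -00011,00001-
  m4 ⊆ --0100,000-00
  m14 ⊆ 0-1110 [E]
  m22 ⊆ 01-110,0101-0,01011-
  m35 ⊆ -00011,10-011
  m36 ⊆ --0100 [E]
  m43 ⊆ 10-011 [E]
  m52 ⊆ --0100,11-100
  m60 ⊆ 11-100 [E]
E = {--0100, 0-1110, 10-011, 11-100}

4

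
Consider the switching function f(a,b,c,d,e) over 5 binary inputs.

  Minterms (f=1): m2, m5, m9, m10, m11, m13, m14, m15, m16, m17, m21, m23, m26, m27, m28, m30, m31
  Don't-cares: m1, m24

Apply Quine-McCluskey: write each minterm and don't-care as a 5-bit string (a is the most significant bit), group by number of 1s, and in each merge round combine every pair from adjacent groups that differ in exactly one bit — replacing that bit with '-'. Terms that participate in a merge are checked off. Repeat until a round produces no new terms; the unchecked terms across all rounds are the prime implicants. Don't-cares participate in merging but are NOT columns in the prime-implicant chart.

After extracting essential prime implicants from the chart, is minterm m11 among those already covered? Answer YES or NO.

size-2^0 implicants → 00001(✓)  00010(✓)  00101(✓)  01001(✓)  01010(✓)  01011(✓)  01101(✓)  01110(✓)  01111(✓)  10000(✓)  10001(✓)  10101(✓)  10111(✓)  11000(✓)  11010(✓)  11011(✓)  11100(✓)  11110(✓)  11111(✓)
size-2^1 implicants → -0001(✓)  -0101(✓)  -1010(✓)  -1011(✓)  -1110(✓)  -1111(✓)  0-001(✓)  0-010  0-101(✓)  00-01(✓)  01-01(✓)  01-10(✓)  01-11(✓)  010-1(✓)  0101-(✓)  011-1(✓)  0111-(✓)  1-000  1-111  10-01(✓)  1000-  101-1  11-00(✓)  11-10(✓)  11-11(✓)  110-0(✓)  1101-(✓)  111-0(✓)  1111-(✓)
size-2^2 implicants → -0-01  -1-10(✓)  -1-11(✓)  -101-(✓)  -111-(✓)  0--01  01--1  01-1-(✓)  11--0  11-1-(✓)
size-2^3 implicants → -1-1-
Unchecked terms (primes): -0-01, -1-1-, 0--01, 0-010, 01--1, 1-000, 1-111, 1000-, 101-1, 11--0
Minterm coverage:
  m2 ⊆ 0-010 [E]
  m5 ⊆ -0-01,0--01
  m9 ⊆ 0--01,01--1
  m10 ⊆ -1-1-,0-010
  m11 ⊆ -1-1-,01--1
  m13 ⊆ 0--01,01--1
  m14 ⊆ -1-1- [E]
  m15 ⊆ -1-1-,01--1
  m16 ⊆ 1-000,1000-
  m17 ⊆ -0-01,1000-
  m21 ⊆ -0-01,101-1
  m23 ⊆ 1-111,101-1
  m26 ⊆ -1-1-,11--0
  m27 ⊆ -1-1- [E]
  m28 ⊆ 11--0 [E]
  m30 ⊆ -1-1-,11--0
  m31 ⊆ -1-1-,1-111
E = {-1-1-, 0-010, 11--0}

YES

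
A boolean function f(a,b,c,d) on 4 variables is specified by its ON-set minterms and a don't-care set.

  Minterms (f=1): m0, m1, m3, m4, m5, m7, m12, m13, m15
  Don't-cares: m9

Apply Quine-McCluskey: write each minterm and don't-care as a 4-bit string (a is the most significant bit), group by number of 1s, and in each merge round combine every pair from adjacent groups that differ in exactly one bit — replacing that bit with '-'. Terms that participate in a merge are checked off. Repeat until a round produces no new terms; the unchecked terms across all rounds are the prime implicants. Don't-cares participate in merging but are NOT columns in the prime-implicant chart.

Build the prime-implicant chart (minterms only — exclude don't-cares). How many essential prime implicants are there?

size-2^0 implicants → 0000(✓)  0001(✓)  0011(✓)  0100(✓)  0101(✓)  0111(✓)  1001(✓)  1100(✓)  1101(✓)  1111(✓)
size-2^1 implicants → -001(✓)  -100(✓)  -101(✓)  -111(✓)  0-00(✓)  0-01(✓)  0-11(✓)  00-1(✓)  000-(✓)  01-1(✓)  010-(✓)  1-01(✓)  11-1(✓)  110-(✓)
size-2^2 implicants → --01  -1-1  -10-  0--1  0-0-
Unchecked terms (primes): --01, -1-1, -10-, 0--1, 0-0-
Minterm coverage:
  m0 ⊆ 0-0- [E]
  m1 ⊆ --01,0--1,0-0-
  m3 ⊆ 0--1 [E]
  m4 ⊆ -10-,0-0-
  m5 ⊆ --01,-1-1,-10-,0--1,0-0-
  m7 ⊆ -1-1,0--1
  m12 ⊆ -10- [E]
  m13 ⊆ --01,-1-1,-10-
  m15 ⊆ -1-1 [E]
E = {-1-1, -10-, 0--1, 0-0-}

4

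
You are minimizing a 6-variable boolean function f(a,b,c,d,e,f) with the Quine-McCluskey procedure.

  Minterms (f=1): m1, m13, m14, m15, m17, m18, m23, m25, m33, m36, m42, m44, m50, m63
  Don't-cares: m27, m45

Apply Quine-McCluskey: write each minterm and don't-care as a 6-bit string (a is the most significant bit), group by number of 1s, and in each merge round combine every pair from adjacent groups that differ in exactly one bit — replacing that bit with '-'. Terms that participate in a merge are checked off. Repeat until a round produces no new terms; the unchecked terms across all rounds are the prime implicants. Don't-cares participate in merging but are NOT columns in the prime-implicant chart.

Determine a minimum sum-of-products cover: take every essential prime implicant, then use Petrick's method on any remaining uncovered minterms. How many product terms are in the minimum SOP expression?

[col 0] 000001*, 001101*, 001110*, 001111*, 010001*, 010010*, 010111, 011001*, 011011*, 100001*, 100100*, 101010, 101100*, 101101*, 110010*, 111111
[col 1] -00001, -01101, -10010, 0-0001, 0011-1, 00111-, 01-001, 0110-1, 10-100, 10110-
Prime implicants: -00001, -01101, -10010, 0-0001, 0011-1, 00111-, 01-001, 010111, 0110-1, 10-100, 101010, 10110-, 111111
PI chart (minterm → PIs covering it):
  1 | -00001,0-0001
  13 | -01101,0011-1
  14 | 00111-  (sole → essential)
  15 | 0011-1,00111-
  17 | 0-0001,01-001
  18 | -10010  (sole → essential)
  23 | 010111  (sole → essential)
  25 | 01-001,0110-1
  33 | -00001  (sole → essential)
  36 | 10-100  (sole → essential)
  42 | 101010  (sole → essential)
  44 | 10-100,10110-
  50 | -10010  (sole → essential)
  63 | 111111  (sole → essential)
Essential prime implicants: -00001, -10010, 00111-, 010111, 10-100, 101010, 111111
Petrick residual → -01101, 01-001
Minimum SOP uses 9 PIs: b'c'd'e'f + b'cde'f + bc'd'ef' + a'b'cde + a'bd'e'f + a'bc'def + ab'de'f' + ab'cd'ef' + abcdef

9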